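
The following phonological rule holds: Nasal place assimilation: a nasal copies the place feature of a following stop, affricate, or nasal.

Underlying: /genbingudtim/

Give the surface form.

/n/ before /b/ (labial) → [m]
/n/ before /g/ (velar) → [ŋ]

[gembiŋgudtim]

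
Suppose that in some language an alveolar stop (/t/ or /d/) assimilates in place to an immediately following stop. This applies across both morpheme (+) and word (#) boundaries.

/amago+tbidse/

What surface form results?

/t/ before /b/ (labial) → [p]

[amago+pbidse]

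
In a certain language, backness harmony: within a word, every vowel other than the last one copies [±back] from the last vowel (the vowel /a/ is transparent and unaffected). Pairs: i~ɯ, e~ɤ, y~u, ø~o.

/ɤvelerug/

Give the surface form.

[ɤvɤlɤrug]

/e/ harmonizes with /u/ ([+back]) → [ɤ]
/e/ harmonizes with /u/ ([+back]) → [ɤ]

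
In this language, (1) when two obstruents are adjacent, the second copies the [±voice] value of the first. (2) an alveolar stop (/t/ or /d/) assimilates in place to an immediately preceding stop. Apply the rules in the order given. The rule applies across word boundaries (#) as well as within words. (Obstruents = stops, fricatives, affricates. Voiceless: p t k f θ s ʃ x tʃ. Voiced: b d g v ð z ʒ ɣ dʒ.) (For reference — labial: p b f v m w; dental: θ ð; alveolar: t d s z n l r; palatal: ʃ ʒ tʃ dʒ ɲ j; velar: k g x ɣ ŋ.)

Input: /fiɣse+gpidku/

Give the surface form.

[fiɣze+gbidgu]

Rule 1: /s/ after /ɣ/ (voiced) → [z]
Rule 1: /p/ after /g/ (voiced) → [b]
Rule 1: /k/ after /d/ (voiced) → [g]
After rule 1: fiɣze+gbidgu
Rule 2: no segment meets the rule's conditions; no change.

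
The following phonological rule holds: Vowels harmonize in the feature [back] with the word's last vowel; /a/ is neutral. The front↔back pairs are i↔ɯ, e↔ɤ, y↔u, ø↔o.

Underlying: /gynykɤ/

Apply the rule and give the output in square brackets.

/y/ harmonizes with /ɤ/ ([+back]) → [u]
/y/ harmonizes with /ɤ/ ([+back]) → [u]

[gunukɤ]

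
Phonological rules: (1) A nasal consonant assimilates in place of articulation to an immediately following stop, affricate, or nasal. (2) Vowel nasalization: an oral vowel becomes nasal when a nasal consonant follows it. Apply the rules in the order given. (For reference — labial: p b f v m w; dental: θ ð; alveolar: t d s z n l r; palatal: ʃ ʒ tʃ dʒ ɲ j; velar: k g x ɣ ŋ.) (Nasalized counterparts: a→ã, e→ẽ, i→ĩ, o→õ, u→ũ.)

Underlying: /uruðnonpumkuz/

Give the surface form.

Rule 1: /n/ before /p/ (labial) → [m]
Rule 1: /m/ before /k/ (velar) → [ŋ]
After rule 1: uruðnompuŋkuz
Rule 2: /o/ before nasal /m/ → [õ]
Rule 2: /u/ before nasal /ŋ/ → [ũ]

[uruðnõmpũŋkuz]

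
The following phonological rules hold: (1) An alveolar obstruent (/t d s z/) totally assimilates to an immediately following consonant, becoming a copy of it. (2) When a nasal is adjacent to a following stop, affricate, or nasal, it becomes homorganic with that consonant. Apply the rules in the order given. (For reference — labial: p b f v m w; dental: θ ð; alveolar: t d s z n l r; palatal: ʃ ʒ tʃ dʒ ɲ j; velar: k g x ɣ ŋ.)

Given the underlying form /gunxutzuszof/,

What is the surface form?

[gunxuzzuzzof]

Rule 1: /t/ before /z/ → [z] (total assimilation)
Rule 1: /s/ before /z/ → [z] (total assimilation)
After rule 1: gunxuzzuzzof
Rule 2: no segment meets the rule's conditions; no change.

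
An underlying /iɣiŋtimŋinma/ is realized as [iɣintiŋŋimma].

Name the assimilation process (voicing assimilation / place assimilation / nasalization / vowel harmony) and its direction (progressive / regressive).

/ŋ/→[n] /m/→[ŋ] /n/→[m].
Each target copies a feature from the following segment, so the direction is regressive.

place assimilation, regressive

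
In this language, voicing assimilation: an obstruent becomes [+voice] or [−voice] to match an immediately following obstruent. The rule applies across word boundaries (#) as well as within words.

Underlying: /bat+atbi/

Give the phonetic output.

/t/ before /b/ (voiced) → [d]

[bat+adbi]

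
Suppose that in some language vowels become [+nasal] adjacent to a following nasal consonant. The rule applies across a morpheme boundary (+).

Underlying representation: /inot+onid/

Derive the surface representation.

[ĩnot+õnid]

/i/ before nasal /n/ → [ĩ]
/o/ before nasal /n/ → [õ]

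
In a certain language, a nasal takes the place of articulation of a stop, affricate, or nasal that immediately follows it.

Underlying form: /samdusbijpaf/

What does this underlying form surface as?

/m/ before /d/ (alveolar) → [n]

[sandusbijpaf]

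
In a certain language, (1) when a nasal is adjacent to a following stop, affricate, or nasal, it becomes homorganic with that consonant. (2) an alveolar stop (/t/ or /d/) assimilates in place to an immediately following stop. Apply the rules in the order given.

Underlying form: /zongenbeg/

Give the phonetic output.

[zoŋgembeg]

Rule 1: /n/ before /g/ (velar) → [ŋ]
Rule 1: /n/ before /b/ (labial) → [m]
After rule 1: zoŋgembeg
Rule 2: no segment meets the rule's conditions; no change.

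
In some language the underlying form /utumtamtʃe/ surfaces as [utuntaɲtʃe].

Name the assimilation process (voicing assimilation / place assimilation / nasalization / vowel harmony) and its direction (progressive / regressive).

/m/→[n] /m/→[ɲ].
Each target copies a feature from the following segment, so the direction is regressive.

place assimilation, regressive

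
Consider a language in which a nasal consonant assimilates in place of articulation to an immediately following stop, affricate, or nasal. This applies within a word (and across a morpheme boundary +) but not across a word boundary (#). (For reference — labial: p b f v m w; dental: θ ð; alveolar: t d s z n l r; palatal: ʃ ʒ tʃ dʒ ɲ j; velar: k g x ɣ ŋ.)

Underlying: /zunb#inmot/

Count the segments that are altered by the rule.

/n/ before /b/ (labial) → [m]
/n/ before /m/ (labial) → [m]
2 segments change.

2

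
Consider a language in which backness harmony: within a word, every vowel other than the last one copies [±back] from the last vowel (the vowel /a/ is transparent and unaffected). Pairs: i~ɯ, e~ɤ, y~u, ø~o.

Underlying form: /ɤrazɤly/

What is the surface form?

/ɤ/ harmonizes with /y/ ([-back]) → [e]
/ɤ/ harmonizes with /y/ ([-back]) → [e]

[erazely]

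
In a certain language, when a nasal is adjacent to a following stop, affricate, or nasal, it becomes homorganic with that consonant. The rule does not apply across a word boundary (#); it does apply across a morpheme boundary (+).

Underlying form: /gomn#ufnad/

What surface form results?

/m/ before /n/ (alveolar) → [n]

[gonn#ufnad]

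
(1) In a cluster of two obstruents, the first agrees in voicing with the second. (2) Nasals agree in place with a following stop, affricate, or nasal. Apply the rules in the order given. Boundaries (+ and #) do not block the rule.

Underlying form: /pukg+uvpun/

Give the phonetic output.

Rule 1: /k/ before /g/ (voiced) → [g]
Rule 1: /v/ before /p/ (voiceless) → [f]
After rule 1: pugg+ufpun
Rule 2: no segment meets the rule's conditions; no change.

[pugg+ufpun]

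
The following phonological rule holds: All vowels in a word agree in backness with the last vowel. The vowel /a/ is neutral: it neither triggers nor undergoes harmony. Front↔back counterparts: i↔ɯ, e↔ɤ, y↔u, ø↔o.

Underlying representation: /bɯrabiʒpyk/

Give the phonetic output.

[birabiʒpyk]

/ɯ/ harmonizes with /y/ ([-back]) → [i]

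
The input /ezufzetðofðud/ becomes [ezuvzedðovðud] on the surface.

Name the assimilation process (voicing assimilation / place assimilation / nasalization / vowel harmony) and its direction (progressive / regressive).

/f/→[v] /t/→[d] /f/→[v].
Each target copies a feature from the following segment, so the direction is regressive.

voicing assimilation, regressive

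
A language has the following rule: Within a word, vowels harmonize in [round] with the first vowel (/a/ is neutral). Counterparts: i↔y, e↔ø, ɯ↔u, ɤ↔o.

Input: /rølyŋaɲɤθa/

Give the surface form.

/ɤ/ harmonizes with /ø/ ([+round]) → [o]

[rølyŋaɲoθa]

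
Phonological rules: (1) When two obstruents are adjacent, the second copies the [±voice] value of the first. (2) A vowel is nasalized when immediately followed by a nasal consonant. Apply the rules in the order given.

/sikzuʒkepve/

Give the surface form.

[siksuʒgepfe]

Rule 1: /z/ after /k/ (voiceless) → [s]
Rule 1: /k/ after /ʒ/ (voiced) → [g]
Rule 1: /v/ after /p/ (voiceless) → [f]
After rule 1: siksuʒgepfe
Rule 2: no segment meets the rule's conditions; no change.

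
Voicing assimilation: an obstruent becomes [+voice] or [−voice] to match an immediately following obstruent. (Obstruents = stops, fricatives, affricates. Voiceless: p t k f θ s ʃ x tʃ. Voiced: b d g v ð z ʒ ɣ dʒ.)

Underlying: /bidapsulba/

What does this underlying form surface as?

[bidapsulba]

no segment meets the rule's conditions; no change.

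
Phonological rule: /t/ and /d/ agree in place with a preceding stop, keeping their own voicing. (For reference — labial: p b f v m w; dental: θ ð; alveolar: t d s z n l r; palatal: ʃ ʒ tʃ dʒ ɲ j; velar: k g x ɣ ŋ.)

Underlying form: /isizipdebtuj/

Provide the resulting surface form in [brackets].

/d/ after /p/ (labial) → [b]
/t/ after /b/ (labial) → [p]

[isizipbebpuj]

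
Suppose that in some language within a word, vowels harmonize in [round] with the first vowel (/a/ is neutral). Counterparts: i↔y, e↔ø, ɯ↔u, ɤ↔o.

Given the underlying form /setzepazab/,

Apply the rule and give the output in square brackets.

[setzepazab]

no segment meets the rule's conditions; no change.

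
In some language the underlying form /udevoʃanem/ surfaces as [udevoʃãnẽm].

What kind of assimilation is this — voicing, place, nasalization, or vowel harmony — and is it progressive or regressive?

/a/→[ã] /e/→[ẽ].
Each target copies a feature from the following segment, so the direction is regressive.

nasalization, regressive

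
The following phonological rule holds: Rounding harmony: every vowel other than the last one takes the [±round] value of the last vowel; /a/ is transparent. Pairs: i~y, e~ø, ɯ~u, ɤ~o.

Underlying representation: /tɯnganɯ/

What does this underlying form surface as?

[tɯnganɯ]

no segment meets the rule's conditions; no change.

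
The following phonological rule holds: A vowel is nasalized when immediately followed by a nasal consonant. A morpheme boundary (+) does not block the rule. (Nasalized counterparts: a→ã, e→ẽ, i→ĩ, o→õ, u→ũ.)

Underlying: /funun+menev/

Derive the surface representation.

[fũnũn+mẽnev]

/u/ before nasal /n/ → [ũ]
/u/ before nasal /n/ → [ũ]
/e/ before nasal /n/ → [ẽ]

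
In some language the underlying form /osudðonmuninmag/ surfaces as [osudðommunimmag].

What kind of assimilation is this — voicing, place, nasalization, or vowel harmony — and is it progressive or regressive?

place assimilation, regressive

/n/→[m] /n/→[m].
Each target copies a feature from the following segment, so the direction is regressive.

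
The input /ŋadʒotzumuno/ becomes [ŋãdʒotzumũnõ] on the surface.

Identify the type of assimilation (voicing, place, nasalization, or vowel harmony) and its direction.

/a/→[ã] /u/→[ũ] /o/→[õ].
Each target copies a feature from the preceding segment, so the direction is progressive.

nasalization, progressive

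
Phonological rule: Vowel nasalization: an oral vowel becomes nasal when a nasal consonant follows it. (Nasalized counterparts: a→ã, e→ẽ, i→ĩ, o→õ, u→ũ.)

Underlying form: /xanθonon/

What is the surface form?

/a/ before nasal /n/ → [ã]
/o/ before nasal /n/ → [õ]
/o/ before nasal /n/ → [õ]

[xãnθõnõn]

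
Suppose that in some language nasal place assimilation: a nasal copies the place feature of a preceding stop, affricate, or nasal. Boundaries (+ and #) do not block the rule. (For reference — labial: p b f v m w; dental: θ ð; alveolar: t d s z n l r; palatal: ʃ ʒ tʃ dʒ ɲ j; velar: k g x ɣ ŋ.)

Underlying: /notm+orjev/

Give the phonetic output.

[notn+orjev]

/m/ after /t/ (alveolar) → [n]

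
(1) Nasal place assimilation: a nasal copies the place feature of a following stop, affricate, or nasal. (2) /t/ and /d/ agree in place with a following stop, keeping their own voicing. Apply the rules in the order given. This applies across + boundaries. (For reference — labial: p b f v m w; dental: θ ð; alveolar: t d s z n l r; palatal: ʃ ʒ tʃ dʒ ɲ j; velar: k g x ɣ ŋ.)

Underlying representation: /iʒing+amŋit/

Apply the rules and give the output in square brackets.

[iʒiŋg+aŋŋit]

Rule 1: /n/ before /g/ (velar) → [ŋ]
Rule 1: /m/ before /ŋ/ (velar) → [ŋ]
After rule 1: iʒiŋg+aŋŋit
Rule 2: no segment meets the rule's conditions; no change.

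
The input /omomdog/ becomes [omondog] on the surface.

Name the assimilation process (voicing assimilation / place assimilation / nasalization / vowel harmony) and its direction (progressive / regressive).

place assimilation, regressive

/m/→[n].
Each target copies a feature from the following segment, so the direction is regressive.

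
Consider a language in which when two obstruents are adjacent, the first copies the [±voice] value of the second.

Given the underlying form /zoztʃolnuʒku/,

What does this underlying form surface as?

/z/ before /tʃ/ (voiceless) → [s]
/ʒ/ before /k/ (voiceless) → [ʃ]

[zostʃolnuʃku]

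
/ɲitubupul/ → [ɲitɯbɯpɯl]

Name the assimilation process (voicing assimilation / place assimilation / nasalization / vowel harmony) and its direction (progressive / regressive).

vowel harmony, progressive

/u/→[ɯ] /u/→[ɯ] /u/→[ɯ].
Vowels agree with the first vowel, so the harmony is progressive.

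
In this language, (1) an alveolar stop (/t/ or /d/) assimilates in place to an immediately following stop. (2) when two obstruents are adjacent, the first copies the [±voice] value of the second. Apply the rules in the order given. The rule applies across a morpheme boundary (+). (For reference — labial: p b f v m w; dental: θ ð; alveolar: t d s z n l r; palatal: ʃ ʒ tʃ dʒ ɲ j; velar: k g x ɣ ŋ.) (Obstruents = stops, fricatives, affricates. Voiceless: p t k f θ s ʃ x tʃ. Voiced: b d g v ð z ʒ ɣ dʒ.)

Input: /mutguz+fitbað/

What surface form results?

Rule 1: /t/ before /g/ (velar) → [k]
Rule 1: /t/ before /b/ (labial) → [p]
After rule 1: mukguz+fipbað
Rule 2: /k/ before /g/ (voiced) → [g]
Rule 2: /z/ before /f/ (voiceless) → [s]
Rule 2: /p/ before /b/ (voiced) → [b]

[muggus+fibbað]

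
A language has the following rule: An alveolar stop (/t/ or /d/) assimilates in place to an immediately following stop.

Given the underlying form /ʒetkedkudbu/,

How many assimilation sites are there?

/t/ before /k/ (velar) → [k]
/d/ before /k/ (velar) → [g]
/d/ before /b/ (labial) → [b]
3 segments change.

3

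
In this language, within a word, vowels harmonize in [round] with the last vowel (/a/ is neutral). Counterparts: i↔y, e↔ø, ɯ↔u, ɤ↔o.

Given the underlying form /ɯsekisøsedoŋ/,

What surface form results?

[usøkysøsødoŋ]

/ɯ/ harmonizes with /o/ ([+round]) → [u]
/e/ harmonizes with /o/ ([+round]) → [ø]
/i/ harmonizes with /o/ ([+round]) → [y]
/e/ harmonizes with /o/ ([+round]) → [ø]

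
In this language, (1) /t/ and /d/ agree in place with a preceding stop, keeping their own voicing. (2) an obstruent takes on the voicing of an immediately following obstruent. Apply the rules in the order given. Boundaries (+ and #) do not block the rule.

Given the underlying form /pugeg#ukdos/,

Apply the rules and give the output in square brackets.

[pugeg#uggos]

Rule 1: /d/ after /k/ (velar) → [g]
After rule 1: pugeg#ukgos
Rule 2: /k/ before /g/ (voiced) → [g]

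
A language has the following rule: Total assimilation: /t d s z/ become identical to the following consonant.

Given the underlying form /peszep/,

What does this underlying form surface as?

/s/ before /z/ → [z] (total assimilation)

[pezzep]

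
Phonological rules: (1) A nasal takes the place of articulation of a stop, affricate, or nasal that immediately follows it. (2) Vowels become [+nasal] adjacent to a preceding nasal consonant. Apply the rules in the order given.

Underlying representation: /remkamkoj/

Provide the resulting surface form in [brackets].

[reŋkaŋkoj]

Rule 1: /m/ before /k/ (velar) → [ŋ]
Rule 1: /m/ before /k/ (velar) → [ŋ]
After rule 1: reŋkaŋkoj
Rule 2: no segment meets the rule's conditions; no change.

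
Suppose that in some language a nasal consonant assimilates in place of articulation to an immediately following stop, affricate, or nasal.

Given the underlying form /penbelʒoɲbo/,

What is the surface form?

/n/ before /b/ (labial) → [m]
/ɲ/ before /b/ (labial) → [m]

[pembelʒombo]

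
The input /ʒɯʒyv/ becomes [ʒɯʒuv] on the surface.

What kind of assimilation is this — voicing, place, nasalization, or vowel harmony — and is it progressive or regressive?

vowel harmony, progressive

/y/→[u].
Vowels agree with the first vowel, so the harmony is progressive.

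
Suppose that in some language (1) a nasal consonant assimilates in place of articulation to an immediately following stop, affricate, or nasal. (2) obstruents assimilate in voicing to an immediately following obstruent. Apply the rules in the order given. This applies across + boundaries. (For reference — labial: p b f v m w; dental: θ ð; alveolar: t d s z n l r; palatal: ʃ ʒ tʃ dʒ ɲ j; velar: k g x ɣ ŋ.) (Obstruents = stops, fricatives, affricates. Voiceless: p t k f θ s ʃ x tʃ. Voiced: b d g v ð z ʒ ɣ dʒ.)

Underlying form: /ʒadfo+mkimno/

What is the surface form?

[ʒatfo+ŋkinno]

Rule 1: /m/ before /k/ (velar) → [ŋ]
Rule 1: /m/ before /n/ (alveolar) → [n]
After rule 1: ʒadfo+ŋkinno
Rule 2: /d/ before /f/ (voiceless) → [t]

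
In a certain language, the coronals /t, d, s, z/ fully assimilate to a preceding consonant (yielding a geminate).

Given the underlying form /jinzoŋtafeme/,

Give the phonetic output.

/z/ after /n/ → [n] (total assimilation)
/t/ after /ŋ/ → [ŋ] (total assimilation)

[jinnoŋŋafeme]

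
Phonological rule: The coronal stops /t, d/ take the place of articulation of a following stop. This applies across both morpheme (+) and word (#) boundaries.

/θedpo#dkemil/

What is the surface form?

/d/ before /p/ (labial) → [b]
/d/ before /k/ (velar) → [g]

[θebpo#gkemil]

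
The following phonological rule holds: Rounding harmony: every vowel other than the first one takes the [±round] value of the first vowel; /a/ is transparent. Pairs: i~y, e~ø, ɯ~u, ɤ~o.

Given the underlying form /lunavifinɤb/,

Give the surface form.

/i/ harmonizes with /u/ ([+round]) → [y]
/i/ harmonizes with /u/ ([+round]) → [y]
/ɤ/ harmonizes with /u/ ([+round]) → [o]

[lunavyfynob]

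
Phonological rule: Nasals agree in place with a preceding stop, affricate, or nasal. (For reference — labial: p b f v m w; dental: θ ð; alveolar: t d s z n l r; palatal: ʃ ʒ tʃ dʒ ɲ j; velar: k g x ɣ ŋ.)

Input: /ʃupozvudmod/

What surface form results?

[ʃupozvudnod]

/m/ after /d/ (alveolar) → [n]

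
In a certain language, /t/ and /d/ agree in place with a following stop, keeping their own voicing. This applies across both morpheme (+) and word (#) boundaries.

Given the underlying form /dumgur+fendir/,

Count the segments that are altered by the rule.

No segment meets the rule's conditions.

0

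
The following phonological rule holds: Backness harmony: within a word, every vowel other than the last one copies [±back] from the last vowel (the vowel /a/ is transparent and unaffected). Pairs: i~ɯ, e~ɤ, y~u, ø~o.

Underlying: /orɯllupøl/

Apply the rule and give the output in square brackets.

[ørillypøl]

/o/ harmonizes with /ø/ ([-back]) → [ø]
/ɯ/ harmonizes with /ø/ ([-back]) → [i]
/u/ harmonizes with /ø/ ([-back]) → [y]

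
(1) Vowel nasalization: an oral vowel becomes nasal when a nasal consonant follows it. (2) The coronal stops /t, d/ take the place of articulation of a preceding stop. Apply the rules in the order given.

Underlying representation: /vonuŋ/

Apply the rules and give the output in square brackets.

Rule 1: /o/ before nasal /n/ → [õ]
Rule 1: /u/ before nasal /ŋ/ → [ũ]
After rule 1: võnũŋ
Rule 2: no segment meets the rule's conditions; no change.

[võnũŋ]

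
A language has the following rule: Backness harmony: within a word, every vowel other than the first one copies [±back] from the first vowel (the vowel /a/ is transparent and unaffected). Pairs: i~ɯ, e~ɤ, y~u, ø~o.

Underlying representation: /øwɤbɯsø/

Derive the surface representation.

/ɤ/ harmonizes with /ø/ ([-back]) → [e]
/ɯ/ harmonizes with /ø/ ([-back]) → [i]

[øwebisø]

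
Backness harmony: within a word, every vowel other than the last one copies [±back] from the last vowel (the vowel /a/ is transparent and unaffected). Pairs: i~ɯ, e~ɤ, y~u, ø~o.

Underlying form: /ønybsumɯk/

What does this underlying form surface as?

[onubsumɯk]

/ø/ harmonizes with /ɯ/ ([+back]) → [o]
/y/ harmonizes with /ɯ/ ([+back]) → [u]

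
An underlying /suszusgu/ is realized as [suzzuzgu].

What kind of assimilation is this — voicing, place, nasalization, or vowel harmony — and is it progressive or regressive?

/s/→[z] /s/→[z].
Each target copies a feature from the following segment, so the direction is regressive.

voicing assimilation, regressive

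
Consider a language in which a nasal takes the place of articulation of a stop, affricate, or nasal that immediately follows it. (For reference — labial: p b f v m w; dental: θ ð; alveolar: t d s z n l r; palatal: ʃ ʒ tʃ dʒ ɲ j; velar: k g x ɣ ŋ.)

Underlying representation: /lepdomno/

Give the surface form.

/m/ before /n/ (alveolar) → [n]

[lepdonno]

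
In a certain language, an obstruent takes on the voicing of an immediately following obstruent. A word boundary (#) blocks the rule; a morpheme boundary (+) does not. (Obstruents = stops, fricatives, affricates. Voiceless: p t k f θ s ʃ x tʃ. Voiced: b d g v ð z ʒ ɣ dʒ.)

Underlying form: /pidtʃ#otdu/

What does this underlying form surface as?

/d/ before /tʃ/ (voiceless) → [t]
/t/ before /d/ (voiced) → [d]

[pittʃ#oddu]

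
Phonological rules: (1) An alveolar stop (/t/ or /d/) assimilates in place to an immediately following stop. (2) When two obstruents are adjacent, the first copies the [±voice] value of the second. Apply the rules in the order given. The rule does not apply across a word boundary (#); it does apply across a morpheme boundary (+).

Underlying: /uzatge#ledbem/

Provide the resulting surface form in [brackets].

Rule 1: /t/ before /g/ (velar) → [k]
Rule 1: /d/ before /b/ (labial) → [b]
After rule 1: uzakge#lebbem
Rule 2: /k/ before /g/ (voiced) → [g]

[uzagge#lebbem]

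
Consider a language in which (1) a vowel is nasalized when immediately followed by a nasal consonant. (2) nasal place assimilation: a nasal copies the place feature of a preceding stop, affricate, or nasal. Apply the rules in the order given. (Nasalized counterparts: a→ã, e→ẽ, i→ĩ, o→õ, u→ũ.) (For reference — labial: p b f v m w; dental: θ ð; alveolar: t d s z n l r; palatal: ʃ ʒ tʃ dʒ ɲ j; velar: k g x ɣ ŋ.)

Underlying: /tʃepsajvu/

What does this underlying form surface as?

Rule 1: no segment meets the rule's conditions; no change.
After rule 1: tʃepsajvu
Rule 2: no segment meets the rule's conditions; no change.

[tʃepsajvu]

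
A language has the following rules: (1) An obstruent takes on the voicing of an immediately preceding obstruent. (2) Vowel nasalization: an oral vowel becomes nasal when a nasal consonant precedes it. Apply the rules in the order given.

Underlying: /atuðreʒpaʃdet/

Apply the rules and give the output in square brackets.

[atuðreʒbaʃtet]

Rule 1: /p/ after /ʒ/ (voiced) → [b]
Rule 1: /d/ after /ʃ/ (voiceless) → [t]
After rule 1: atuðreʒbaʃtet
Rule 2: no segment meets the rule's conditions; no change.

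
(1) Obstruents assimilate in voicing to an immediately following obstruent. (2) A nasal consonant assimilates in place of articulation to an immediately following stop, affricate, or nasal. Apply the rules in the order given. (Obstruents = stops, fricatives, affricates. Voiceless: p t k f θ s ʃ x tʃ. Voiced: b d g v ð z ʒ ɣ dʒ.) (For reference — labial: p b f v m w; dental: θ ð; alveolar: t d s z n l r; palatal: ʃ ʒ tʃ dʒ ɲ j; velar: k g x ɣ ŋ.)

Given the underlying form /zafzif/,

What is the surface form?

[zavzif]

Rule 1: /f/ before /z/ (voiced) → [v]
After rule 1: zavzif
Rule 2: no segment meets the rule's conditions; no change.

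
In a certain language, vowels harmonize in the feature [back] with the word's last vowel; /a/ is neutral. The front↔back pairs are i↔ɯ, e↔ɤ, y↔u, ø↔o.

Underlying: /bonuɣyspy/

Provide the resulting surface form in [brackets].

[bønyɣyspy]

/o/ harmonizes with /y/ ([-back]) → [ø]
/u/ harmonizes with /y/ ([-back]) → [y]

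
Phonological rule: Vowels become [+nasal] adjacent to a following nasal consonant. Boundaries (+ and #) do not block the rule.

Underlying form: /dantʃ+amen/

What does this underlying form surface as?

[dãntʃ+ãmẽn]

/a/ before nasal /n/ → [ã]
/a/ before nasal /m/ → [ã]
/e/ before nasal /n/ → [ẽ]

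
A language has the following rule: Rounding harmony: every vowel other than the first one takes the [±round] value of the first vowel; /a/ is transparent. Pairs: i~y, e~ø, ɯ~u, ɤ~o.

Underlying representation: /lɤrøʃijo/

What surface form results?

[lɤreʃijɤ]

/ø/ harmonizes with /ɤ/ ([-round]) → [e]
/o/ harmonizes with /ɤ/ ([-round]) → [ɤ]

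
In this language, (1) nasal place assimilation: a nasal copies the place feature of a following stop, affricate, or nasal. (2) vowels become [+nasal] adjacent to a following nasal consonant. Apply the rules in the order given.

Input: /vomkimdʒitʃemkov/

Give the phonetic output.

Rule 1: /m/ before /k/ (velar) → [ŋ]
Rule 1: /m/ before /dʒ/ (palatal) → [ɲ]
Rule 1: /m/ before /k/ (velar) → [ŋ]
After rule 1: voŋkiɲdʒitʃeŋkov
Rule 2: /o/ before nasal /ŋ/ → [õ]
Rule 2: /i/ before nasal /ɲ/ → [ĩ]
Rule 2: /e/ before nasal /ŋ/ → [ẽ]

[võŋkĩɲdʒitʃẽŋkov]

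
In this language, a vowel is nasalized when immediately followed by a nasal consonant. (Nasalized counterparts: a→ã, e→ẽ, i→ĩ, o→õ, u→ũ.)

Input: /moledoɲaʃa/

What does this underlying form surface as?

[moledõɲaʃa]

/o/ before nasal /ɲ/ → [õ]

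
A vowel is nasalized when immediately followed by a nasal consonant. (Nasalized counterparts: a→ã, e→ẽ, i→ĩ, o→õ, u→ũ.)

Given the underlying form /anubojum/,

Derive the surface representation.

/a/ before nasal /n/ → [ã]
/u/ before nasal /m/ → [ũ]

[ãnubojũm]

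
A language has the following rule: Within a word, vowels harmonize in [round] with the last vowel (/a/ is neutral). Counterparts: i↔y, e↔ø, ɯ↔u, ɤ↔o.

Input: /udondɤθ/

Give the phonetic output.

[ɯdɤndɤθ]

/u/ harmonizes with /ɤ/ ([-round]) → [ɯ]
/o/ harmonizes with /ɤ/ ([-round]) → [ɤ]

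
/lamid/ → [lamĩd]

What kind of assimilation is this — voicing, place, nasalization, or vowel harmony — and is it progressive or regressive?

/i/→[ĩ].
Each target copies a feature from the preceding segment, so the direction is progressive.

nasalization, progressive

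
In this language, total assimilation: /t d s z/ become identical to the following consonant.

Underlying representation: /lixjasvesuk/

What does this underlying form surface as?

[lixjavvesuk]

/s/ before /v/ → [v] (total assimilation)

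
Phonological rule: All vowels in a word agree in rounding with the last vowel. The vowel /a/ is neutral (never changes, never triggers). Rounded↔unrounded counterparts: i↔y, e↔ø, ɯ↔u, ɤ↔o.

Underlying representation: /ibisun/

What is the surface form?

[ybysun]

/i/ harmonizes with /u/ ([+round]) → [y]
/i/ harmonizes with /u/ ([+round]) → [y]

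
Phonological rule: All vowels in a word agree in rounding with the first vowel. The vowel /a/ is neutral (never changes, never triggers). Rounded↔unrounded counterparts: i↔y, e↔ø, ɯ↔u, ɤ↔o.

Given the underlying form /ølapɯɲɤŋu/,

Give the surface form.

[ølapuɲoŋu]

/ɯ/ harmonizes with /ø/ ([+round]) → [u]
/ɤ/ harmonizes with /ø/ ([+round]) → [o]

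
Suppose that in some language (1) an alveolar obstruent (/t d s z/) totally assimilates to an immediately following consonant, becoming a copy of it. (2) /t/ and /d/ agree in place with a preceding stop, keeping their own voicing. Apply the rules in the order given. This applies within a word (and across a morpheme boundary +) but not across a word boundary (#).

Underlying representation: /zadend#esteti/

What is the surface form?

[zadend#etteti]

Rule 1: /s/ before /t/ → [t] (total assimilation)
After rule 1: zadend#etteti
Rule 2: no segment meets the rule's conditions; no change.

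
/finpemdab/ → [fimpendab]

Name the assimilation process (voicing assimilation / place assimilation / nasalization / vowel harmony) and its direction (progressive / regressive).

place assimilation, regressive

/n/→[m] /m/→[n].
Each target copies a feature from the following segment, so the direction is regressive.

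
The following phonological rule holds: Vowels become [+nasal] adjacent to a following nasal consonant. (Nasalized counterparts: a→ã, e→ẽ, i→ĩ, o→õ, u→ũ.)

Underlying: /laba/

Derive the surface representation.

[laba]

no segment meets the rule's conditions; no change.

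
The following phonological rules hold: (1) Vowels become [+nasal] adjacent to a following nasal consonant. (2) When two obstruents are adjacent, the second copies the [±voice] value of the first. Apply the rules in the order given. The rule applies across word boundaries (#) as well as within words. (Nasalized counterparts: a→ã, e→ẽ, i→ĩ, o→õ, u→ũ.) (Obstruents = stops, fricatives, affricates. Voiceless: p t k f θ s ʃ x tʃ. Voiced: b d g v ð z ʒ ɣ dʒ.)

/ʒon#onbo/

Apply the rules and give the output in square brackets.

[ʒõn#õnbo]

Rule 1: /o/ before nasal /n/ → [õ]
Rule 1: /o/ before nasal /n/ → [õ]
After rule 1: ʒõn#õnbo
Rule 2: no segment meets the rule's conditions; no change.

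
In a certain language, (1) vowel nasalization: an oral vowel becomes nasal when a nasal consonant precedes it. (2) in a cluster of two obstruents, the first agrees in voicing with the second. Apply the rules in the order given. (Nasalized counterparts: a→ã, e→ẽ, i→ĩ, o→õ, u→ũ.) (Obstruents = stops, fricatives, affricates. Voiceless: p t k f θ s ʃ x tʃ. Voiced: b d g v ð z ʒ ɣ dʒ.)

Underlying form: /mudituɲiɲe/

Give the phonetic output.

[mũdituɲĩɲẽ]

Rule 1: /u/ after nasal /m/ → [ũ]
Rule 1: /i/ after nasal /ɲ/ → [ĩ]
Rule 1: /e/ after nasal /ɲ/ → [ẽ]
After rule 1: mũdituɲĩɲẽ
Rule 2: no segment meets the rule's conditions; no change.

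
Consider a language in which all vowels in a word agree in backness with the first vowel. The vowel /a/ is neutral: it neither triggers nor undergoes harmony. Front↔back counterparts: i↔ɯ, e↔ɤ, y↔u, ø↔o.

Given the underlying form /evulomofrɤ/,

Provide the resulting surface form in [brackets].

/u/ harmonizes with /e/ ([-back]) → [y]
/o/ harmonizes with /e/ ([-back]) → [ø]
/o/ harmonizes with /e/ ([-back]) → [ø]
/ɤ/ harmonizes with /e/ ([-back]) → [e]

[evylømøfre]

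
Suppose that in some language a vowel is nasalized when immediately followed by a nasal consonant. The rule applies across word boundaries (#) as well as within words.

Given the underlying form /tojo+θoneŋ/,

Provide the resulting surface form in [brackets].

[tojo+θõnẽŋ]

/o/ before nasal /n/ → [õ]
/e/ before nasal /ŋ/ → [ẽ]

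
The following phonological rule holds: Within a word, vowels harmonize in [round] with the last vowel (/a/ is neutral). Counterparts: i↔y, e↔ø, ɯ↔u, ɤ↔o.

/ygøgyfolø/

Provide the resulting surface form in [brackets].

[ygøgyfolø]

no segment meets the rule's conditions; no change.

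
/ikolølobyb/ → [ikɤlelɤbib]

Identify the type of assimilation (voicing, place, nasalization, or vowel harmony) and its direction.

vowel harmony, progressive

/o/→[ɤ] /ø/→[e] /o/→[ɤ] /y/→[i].
Vowels agree with the first vowel, so the harmony is progressive.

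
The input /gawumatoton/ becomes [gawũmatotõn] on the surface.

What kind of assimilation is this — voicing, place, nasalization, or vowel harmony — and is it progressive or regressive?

/u/→[ũ] /o/→[õ].
Each target copies a feature from the following segment, so the direction is regressive.

nasalization, regressive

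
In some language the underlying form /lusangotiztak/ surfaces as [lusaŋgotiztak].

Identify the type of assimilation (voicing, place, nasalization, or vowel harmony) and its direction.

place assimilation, regressive

/n/→[ŋ].
Each target copies a feature from the following segment, so the direction is regressive.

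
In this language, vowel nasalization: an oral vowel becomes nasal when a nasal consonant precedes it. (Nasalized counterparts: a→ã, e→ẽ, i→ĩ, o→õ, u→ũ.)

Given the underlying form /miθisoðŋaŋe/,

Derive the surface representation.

[mĩθisoðŋãŋẽ]

/i/ after nasal /m/ → [ĩ]
/a/ after nasal /ŋ/ → [ã]
/e/ after nasal /ŋ/ → [ẽ]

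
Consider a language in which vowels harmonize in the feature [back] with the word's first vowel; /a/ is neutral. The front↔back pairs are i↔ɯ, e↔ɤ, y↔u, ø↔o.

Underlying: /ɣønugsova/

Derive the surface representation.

[ɣønygsøva]

/u/ harmonizes with /ø/ ([-back]) → [y]
/o/ harmonizes with /ø/ ([-back]) → [ø]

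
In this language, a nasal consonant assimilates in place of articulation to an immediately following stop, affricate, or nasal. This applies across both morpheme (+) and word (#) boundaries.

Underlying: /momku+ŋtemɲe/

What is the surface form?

[moŋku+nteɲɲe]

/m/ before /k/ (velar) → [ŋ]
/ŋ/ before /t/ (alveolar) → [n]
/m/ before /ɲ/ (palatal) → [ɲ]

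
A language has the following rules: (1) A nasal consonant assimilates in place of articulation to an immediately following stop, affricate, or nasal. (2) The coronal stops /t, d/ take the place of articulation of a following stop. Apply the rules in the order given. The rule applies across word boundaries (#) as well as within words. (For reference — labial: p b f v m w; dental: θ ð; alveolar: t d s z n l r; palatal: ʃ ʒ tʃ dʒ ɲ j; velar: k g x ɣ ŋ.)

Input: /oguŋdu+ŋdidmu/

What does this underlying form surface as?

[ogundu+ndidmu]

Rule 1: /ŋ/ before /d/ (alveolar) → [n]
Rule 1: /ŋ/ before /d/ (alveolar) → [n]
After rule 1: ogundu+ndidmu
Rule 2: no segment meets the rule's conditions; no change.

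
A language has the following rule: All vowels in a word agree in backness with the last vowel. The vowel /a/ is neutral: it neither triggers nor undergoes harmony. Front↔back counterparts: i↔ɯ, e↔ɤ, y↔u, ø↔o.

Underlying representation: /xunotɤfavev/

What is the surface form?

/u/ harmonizes with /e/ ([-back]) → [y]
/o/ harmonizes with /e/ ([-back]) → [ø]
/ɤ/ harmonizes with /e/ ([-back]) → [e]

[xynøtefavev]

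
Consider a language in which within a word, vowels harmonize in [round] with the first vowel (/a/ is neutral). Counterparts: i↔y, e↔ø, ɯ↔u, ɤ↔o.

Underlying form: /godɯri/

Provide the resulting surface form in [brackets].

/ɯ/ harmonizes with /o/ ([+round]) → [u]
/i/ harmonizes with /o/ ([+round]) → [y]

[godury]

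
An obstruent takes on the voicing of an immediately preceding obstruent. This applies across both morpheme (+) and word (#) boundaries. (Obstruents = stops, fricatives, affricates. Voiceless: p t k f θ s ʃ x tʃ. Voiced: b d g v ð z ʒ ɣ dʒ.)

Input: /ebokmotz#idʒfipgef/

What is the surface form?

[ebokmots#idʒvipkef]

/z/ after /t/ (voiceless) → [s]
/f/ after /dʒ/ (voiced) → [v]
/g/ after /p/ (voiceless) → [k]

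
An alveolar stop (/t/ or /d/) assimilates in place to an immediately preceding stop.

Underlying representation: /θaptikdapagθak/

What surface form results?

/t/ after /p/ (labial) → [p]
/d/ after /k/ (velar) → [g]

[θappikgapagθak]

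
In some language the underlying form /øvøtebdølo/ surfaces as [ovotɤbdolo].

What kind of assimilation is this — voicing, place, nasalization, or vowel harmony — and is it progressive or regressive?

/ø/→[o] /ø/→[o] /e/→[ɤ] /ø/→[o].
Vowels agree with the last vowel, so the harmony is regressive.

vowel harmony, regressive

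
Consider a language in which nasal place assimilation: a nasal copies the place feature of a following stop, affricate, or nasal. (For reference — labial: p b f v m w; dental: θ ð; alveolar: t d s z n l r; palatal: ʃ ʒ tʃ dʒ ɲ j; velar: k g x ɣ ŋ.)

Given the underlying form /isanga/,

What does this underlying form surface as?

/n/ before /g/ (velar) → [ŋ]

[isaŋga]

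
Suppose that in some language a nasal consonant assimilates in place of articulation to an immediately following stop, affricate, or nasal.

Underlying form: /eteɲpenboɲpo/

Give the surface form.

/ɲ/ before /p/ (labial) → [m]
/n/ before /b/ (labial) → [m]
/ɲ/ before /p/ (labial) → [m]

[etempembompo]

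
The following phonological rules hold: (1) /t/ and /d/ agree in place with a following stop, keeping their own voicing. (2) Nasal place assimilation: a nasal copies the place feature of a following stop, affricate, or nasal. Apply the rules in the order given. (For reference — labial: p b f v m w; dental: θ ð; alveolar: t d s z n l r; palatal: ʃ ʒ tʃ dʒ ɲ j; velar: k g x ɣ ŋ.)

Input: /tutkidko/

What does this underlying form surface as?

[tukkigko]

Rule 1: /t/ before /k/ (velar) → [k]
Rule 1: /d/ before /k/ (velar) → [g]
After rule 1: tukkigko
Rule 2: no segment meets the rule's conditions; no change.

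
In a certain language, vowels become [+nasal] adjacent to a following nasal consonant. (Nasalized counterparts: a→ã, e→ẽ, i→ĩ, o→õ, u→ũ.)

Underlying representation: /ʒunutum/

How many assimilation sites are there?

/u/ before nasal /n/ → [ũ]
/u/ before nasal /m/ → [ũ]
2 segments change.

2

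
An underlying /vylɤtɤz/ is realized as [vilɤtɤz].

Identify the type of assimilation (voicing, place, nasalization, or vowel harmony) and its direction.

/y/→[i].
Vowels agree with the last vowel, so the harmony is regressive.

vowel harmony, regressive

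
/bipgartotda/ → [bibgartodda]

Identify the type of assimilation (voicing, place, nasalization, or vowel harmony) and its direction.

/p/→[b] /t/→[d].
Each target copies a feature from the following segment, so the direction is regressive.

voicing assimilation, regressive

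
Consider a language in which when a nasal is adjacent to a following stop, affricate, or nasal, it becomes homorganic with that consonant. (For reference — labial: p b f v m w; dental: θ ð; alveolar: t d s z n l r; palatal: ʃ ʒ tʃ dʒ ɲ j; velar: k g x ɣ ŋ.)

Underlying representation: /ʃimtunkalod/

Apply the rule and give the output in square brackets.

[ʃintuŋkalod]

/m/ before /t/ (alveolar) → [n]
/n/ before /k/ (velar) → [ŋ]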